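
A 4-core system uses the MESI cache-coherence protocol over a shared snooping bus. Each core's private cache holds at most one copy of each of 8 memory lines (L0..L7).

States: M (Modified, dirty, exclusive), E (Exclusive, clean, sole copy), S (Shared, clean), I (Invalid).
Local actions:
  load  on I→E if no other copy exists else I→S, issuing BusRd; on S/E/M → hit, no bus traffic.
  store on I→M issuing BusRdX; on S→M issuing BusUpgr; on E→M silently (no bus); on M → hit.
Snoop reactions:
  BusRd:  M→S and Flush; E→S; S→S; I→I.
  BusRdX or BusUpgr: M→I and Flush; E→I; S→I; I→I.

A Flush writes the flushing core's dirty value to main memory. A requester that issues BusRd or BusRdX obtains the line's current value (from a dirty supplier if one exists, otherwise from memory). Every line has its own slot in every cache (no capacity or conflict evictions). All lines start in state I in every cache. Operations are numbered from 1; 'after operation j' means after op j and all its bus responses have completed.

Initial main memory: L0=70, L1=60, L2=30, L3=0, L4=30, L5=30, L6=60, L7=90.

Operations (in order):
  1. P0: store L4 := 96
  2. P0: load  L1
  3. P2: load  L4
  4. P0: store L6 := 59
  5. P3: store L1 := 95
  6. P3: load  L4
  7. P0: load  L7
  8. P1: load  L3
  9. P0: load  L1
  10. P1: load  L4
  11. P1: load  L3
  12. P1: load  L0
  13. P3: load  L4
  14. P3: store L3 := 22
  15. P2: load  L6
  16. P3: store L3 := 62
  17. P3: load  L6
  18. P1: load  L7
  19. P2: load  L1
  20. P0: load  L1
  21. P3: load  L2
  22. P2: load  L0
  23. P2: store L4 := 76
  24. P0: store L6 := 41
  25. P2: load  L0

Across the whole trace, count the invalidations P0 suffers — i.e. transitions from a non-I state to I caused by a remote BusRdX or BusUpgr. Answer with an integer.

  op1 P0: store L4 := 96 → M/I/I/I on L4; bus BusRdX; mem=30
  op2 P0: load  L1 → E/I/I/I on L1; bus BusRd; mem=60
  op3 P2: load  L4 → S/I/S/I on L4; bus BusRd Flush; mem=96
  op4 P0: store L6 := 59 → M/I/I/I on L6; bus BusRdX; mem=60
  op5 P3: store L1 := 95 → I/I/I/M on L1; bus BusRdX; mem=60
  op6 P3: load  L4 → S/I/S/S on L4; bus BusRd; mem=96
  op7 P0: load  L7 → E/I/I/I on L7; bus BusRd; mem=90
  op8 P1: load  L3 → I/E/I/I on L3; bus BusRd; mem=0
  op9 P0: load  L1 → S/I/I/S on L1; bus BusRd Flush; mem=95
  op10 P1: load  L4 → S/S/S/S on L4; bus BusRd; mem=96
  op11 P1: load  L3 → I/E/I/I on L3; bus (none); mem=0
  op12 P1: load  L0 → I/E/I/I on L0; bus BusRd; mem=70
  op13 P3: load  L4 → S/S/S/S on L4; bus (none); mem=96
  op14 P3: store L3 := 22 → I/I/I/M on L3; bus BusRdX; mem=0
  op15 P2: load  L6 → S/I/S/I on L6; bus BusRd Flush; mem=59
  op16 P3: store L3 := 62 → I/I/I/M on L3; bus (none); mem=0
  op17 P3: load  L6 → S/I/S/S on L6; bus BusRd; mem=59
  op18 P1: load  L7 → S/S/I/I on L7; bus BusRd; mem=90
  op19 P2: load  L1 → S/I/S/S on L1; bus BusRd; mem=95
  op20 P0: load  L1 → S/I/S/S on L1; bus (none); mem=95
  op21 P3: load  L2 → I/I/I/E on L2; bus BusRd; mem=30
  op22 P2: load  L0 → I/S/S/I on L0; bus BusRd; mem=70
  op23 P2: store L4 := 76 → I/I/M/I on L4; bus BusUpgr; mem=96
  op24 P0: store L6 := 41 → M/I/I/I on L6; bus BusUpgr; mem=59
  op25 P2: load  L0 → I/S/S/I on L0; bus (none); mem=70

invalidations = 2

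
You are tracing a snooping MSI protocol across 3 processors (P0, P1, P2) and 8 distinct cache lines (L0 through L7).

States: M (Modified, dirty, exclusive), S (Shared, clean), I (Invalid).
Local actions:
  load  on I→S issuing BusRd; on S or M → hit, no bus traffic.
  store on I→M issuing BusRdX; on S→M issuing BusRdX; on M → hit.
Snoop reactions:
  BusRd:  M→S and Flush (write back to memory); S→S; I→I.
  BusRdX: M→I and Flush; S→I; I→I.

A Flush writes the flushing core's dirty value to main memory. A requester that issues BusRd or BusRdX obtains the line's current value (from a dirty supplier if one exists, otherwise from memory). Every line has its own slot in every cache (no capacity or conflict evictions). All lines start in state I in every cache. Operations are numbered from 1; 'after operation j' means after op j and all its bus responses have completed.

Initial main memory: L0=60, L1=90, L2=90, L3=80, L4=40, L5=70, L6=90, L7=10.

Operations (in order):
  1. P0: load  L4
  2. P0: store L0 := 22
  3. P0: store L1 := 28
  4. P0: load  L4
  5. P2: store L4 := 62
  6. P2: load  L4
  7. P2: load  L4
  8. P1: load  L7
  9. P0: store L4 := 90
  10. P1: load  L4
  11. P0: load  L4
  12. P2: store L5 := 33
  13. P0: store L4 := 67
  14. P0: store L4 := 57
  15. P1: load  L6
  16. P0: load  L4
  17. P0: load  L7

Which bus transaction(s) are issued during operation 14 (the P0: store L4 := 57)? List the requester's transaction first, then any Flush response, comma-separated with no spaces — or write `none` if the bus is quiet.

bus = none

[1] P0: load  L4 | P0:S(40), P1:I, P2:I | bus: BusRd
[2] P0: store L0 := 22 | P0:M(22), P1:I, P2:I | bus: BusRdX
[3] P0: store L1 := 28 | P0:M(28), P1:I, P2:I | bus: BusRdX
[4] P0: load  L4 | P0:S(40), P1:I, P2:I | bus: none
[5] P2: store L4 := 62 | P0:I, P1:I, P2:M(62) | bus: BusRdX
[6] P2: load  L4 | P0:I, P1:I, P2:M(62) | bus: none
[7] P2: load  L4 | P0:I, P1:I, P2:M(62) | bus: none
[8] P1: load  L7 | P0:I, P1:S(10), P2:I | bus: BusRd
[9] P0: store L4 := 90 | P0:M(90), P1:I, P2:I | bus: BusRdX,Flush
[10] P1: load  L4 | P0:S(90), P1:S(90), P2:I | bus: BusRd,Flush
[11] P0: load  L4 | P0:S(90), P1:S(90), P2:I | bus: none
[12] P2: store L5 := 33 | P0:I, P1:I, P2:M(33) | bus: BusRdX
[13] P0: store L4 := 67 | P0:M(67), P1:I, P2:I | bus: BusRdX
[14] P0: store L4 := 57 | P0:M(57), P1:I, P2:I | bus: none
[15] P1: load  L6 | P0:I, P1:S(90), P2:I | bus: BusRd
[16] P0: load  L4 | P0:M(57), P1:I, P2:I | bus: none
[17] P0: load  L7 | P0:S(10), P1:S(10), P2:I | bus: BusRd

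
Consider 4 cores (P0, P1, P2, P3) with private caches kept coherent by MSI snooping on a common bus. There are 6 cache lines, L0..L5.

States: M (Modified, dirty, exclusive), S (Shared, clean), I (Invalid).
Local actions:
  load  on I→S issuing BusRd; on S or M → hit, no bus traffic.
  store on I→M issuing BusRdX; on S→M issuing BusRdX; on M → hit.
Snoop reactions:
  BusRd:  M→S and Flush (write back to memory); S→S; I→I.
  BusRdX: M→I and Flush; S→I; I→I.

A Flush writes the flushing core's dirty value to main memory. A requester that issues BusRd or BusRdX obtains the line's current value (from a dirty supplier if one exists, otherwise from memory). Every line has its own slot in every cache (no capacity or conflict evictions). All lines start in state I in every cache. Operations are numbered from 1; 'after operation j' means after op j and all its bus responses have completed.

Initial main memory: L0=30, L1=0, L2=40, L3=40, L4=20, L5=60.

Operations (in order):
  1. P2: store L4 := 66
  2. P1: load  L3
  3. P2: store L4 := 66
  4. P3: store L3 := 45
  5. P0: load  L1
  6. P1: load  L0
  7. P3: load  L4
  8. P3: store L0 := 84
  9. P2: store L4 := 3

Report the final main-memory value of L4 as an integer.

memory[L4] = 66

[1] P2: store L4 := 66 | P0:I, P1:I, P2:M(66), P3:I | bus: BusRdX
[2] P1: load  L3 | P0:I, P1:S(40), P2:I, P3:I | bus: BusRd
[3] P2: store L4 := 66 | P0:I, P1:I, P2:M(66), P3:I | bus: none
[4] P3: store L3 := 45 | P0:I, P1:I, P2:I, P3:M(45) | bus: BusRdX
[5] P0: load  L1 | P0:S(0), P1:I, P2:I, P3:I | bus: BusRd
[6] P1: load  L0 | P0:I, P1:S(30), P2:I, P3:I | bus: BusRd
[7] P3: load  L4 | P0:I, P1:I, P2:S(66), P3:S(66) | bus: BusRd,Flush
[8] P3: store L0 := 84 | P0:I, P1:I, P2:I, P3:M(84) | bus: BusRdX
[9] P2: store L4 := 3 | P0:I, P1:I, P2:M(3), P3:I | bus: BusRdX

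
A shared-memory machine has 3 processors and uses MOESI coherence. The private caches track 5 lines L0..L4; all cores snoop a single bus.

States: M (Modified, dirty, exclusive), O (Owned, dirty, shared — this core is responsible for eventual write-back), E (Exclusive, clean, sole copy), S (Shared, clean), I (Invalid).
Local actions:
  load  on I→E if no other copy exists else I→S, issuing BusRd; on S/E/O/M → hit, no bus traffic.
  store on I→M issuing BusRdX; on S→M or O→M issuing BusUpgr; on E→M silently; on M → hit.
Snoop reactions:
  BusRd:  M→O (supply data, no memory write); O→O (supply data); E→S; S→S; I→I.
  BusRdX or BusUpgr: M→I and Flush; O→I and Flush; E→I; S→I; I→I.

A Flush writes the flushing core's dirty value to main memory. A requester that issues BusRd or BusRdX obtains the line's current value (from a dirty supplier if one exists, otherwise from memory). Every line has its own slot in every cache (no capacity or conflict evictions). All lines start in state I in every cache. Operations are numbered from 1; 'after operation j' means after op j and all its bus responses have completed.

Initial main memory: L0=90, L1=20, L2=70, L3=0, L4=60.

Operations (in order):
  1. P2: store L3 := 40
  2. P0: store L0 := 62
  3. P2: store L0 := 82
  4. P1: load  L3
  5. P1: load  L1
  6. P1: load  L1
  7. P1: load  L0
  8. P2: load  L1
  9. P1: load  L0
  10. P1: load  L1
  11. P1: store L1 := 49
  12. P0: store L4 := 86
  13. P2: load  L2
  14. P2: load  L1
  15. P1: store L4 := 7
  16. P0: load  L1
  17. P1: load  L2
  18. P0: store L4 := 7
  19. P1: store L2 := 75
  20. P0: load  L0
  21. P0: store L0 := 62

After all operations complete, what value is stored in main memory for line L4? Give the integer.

step 1: P2: store L3 := 40  ⟶  IIM  (L3)  txn=BusRdX  M[L3]=0
step 2: P0: store L0 := 62  ⟶  MII  (L0)  txn=BusRdX  M[L0]=90
step 3: P2: store L0 := 82  ⟶  IIM  (L0)  txn=BusRdX+Flush  M[L0]=62
step 4: P1: load  L3  ⟶  ISO  (L3)  txn=BusRd  M[L3]=0
step 5: P1: load  L1  ⟶  IEI  (L1)  txn=BusRd  M[L1]=20
step 6: P1: load  L1  ⟶  IEI  (L1)  txn=∅  M[L1]=20
step 7: P1: load  L0  ⟶  ISO  (L0)  txn=BusRd  M[L0]=62
step 8: P2: load  L1  ⟶  ISS  (L1)  txn=BusRd  M[L1]=20
step 9: P1: load  L0  ⟶  ISO  (L0)  txn=∅  M[L0]=62
step 10: P1: load  L1  ⟶  ISS  (L1)  txn=∅  M[L1]=20
step 11: P1: store L1 := 49  ⟶  IMI  (L1)  txn=BusUpgr  M[L1]=20
step 12: P0: store L4 := 86  ⟶  MII  (L4)  txn=BusRdX  M[L4]=60
step 13: P2: load  L2  ⟶  IIE  (L2)  txn=BusRd  M[L2]=70
step 14: P2: load  L1  ⟶  IOS  (L1)  txn=BusRd  M[L1]=20
step 15: P1: store L4 := 7  ⟶  IMI  (L4)  txn=BusRdX+Flush  M[L4]=86
step 16: P0: load  L1  ⟶  SOS  (L1)  txn=BusRd  M[L1]=20
step 17: P1: load  L2  ⟶  ISS  (L2)  txn=BusRd  M[L2]=70
step 18: P0: store L4 := 7  ⟶  MII  (L4)  txn=BusRdX+Flush  M[L4]=7
step 19: P1: store L2 := 75  ⟶  IMI  (L2)  txn=BusUpgr  M[L2]=70
step 20: P0: load  L0  ⟶  SSO  (L0)  txn=BusRd  M[L0]=62
step 21: P0: store L0 := 62  ⟶  MII  (L0)  txn=BusUpgr+Flush  M[L0]=82

memory[L4] = 7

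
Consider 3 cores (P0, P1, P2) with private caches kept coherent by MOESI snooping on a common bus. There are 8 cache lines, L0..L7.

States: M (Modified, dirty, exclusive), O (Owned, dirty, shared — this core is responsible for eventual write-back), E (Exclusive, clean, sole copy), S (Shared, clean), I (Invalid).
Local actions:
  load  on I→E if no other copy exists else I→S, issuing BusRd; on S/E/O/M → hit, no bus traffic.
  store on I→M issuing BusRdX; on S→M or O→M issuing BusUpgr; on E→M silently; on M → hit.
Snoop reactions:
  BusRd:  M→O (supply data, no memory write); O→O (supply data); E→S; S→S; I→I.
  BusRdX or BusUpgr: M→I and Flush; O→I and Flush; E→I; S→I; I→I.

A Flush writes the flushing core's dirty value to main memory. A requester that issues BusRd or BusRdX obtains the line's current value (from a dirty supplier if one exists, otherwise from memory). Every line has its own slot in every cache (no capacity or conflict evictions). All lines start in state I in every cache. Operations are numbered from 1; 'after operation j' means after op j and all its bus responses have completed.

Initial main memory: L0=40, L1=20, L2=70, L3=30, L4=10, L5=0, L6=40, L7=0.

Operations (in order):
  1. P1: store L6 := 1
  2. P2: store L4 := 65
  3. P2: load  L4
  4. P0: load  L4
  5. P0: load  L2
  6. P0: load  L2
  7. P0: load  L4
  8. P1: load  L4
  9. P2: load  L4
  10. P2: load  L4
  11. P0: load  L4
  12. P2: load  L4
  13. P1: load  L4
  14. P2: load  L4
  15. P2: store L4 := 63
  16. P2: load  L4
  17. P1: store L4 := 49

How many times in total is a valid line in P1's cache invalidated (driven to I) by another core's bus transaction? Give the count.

1. P1: store L6 := 1  bus=[BusRdX]  L6: P0=I P1=M P2=I  mem[L6]=40
2. P2: store L4 := 65  bus=[BusRdX]  L4: P0=I P1=I P2=M  mem[L4]=10
3. P2: load  L4  bus=[-]  L4: P0=I P1=I P2=M  mem[L4]=10
4. P0: load  L4  bus=[BusRd]  L4: P0=S P1=I P2=O  mem[L4]=10
5. P0: load  L2  bus=[BusRd]  L2: P0=E P1=I P2=I  mem[L2]=70
6. P0: load  L2  bus=[-]  L2: P0=E P1=I P2=I  mem[L2]=70
7. P0: load  L4  bus=[-]  L4: P0=S P1=I P2=O  mem[L4]=10
8. P1: load  L4  bus=[BusRd]  L4: P0=S P1=S P2=O  mem[L4]=10
9. P2: load  L4  bus=[-]  L4: P0=S P1=S P2=O  mem[L4]=10
10. P2: load  L4  bus=[-]  L4: P0=S P1=S P2=O  mem[L4]=10
11. P0: load  L4  bus=[-]  L4: P0=S P1=S P2=O  mem[L4]=10
12. P2: load  L4  bus=[-]  L4: P0=S P1=S P2=O  mem[L4]=10
13. P1: load  L4  bus=[-]  L4: P0=S P1=S P2=O  mem[L4]=10
14. P2: load  L4  bus=[-]  L4: P0=S P1=S P2=O  mem[L4]=10
15. P2: store L4 := 63  bus=[BusUpgr]  L4: P0=I P1=I P2=M  mem[L4]=10
16. P2: load  L4  bus=[-]  L4: P0=I P1=I P2=M  mem[L4]=10
17. P1: store L4 := 49  bus=[BusRdX,Flush]  L4: P0=I P1=M P2=I  mem[L4]=63

invalidations = 1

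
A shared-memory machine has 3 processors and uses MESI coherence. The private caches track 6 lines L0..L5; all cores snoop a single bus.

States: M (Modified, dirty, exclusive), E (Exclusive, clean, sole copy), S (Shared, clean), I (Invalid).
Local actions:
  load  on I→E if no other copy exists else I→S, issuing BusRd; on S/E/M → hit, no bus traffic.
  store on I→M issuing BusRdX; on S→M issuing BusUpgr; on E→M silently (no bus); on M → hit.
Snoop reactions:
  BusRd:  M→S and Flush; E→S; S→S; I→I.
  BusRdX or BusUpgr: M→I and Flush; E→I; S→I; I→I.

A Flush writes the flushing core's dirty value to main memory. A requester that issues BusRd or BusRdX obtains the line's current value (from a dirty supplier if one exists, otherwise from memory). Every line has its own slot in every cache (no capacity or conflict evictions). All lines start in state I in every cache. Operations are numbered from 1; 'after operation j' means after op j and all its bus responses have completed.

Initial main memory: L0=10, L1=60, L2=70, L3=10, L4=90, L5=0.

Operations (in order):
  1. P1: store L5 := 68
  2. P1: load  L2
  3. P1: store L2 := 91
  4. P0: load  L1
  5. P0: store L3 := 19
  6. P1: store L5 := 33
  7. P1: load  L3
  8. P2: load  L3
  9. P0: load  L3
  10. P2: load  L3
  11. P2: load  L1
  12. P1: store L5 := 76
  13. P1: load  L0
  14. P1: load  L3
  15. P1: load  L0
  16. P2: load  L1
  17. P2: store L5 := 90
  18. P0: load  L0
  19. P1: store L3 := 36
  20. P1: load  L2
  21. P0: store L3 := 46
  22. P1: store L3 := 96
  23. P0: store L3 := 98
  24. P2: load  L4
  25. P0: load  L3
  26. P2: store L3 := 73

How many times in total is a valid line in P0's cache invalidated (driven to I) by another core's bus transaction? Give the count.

invalidations = 3

step 1: P1: store L5 := 68  ⟶  IMI  (L5)  txn=BusRdX  M[L5]=0
step 2: P1: load  L2  ⟶  IEI  (L2)  txn=BusRd  M[L2]=70
step 3: P1: store L2 := 91  ⟶  IMI  (L2)  txn=∅  M[L2]=70
step 4: P0: load  L1  ⟶  EII  (L1)  txn=BusRd  M[L1]=60
step 5: P0: store L3 := 19  ⟶  MII  (L3)  txn=BusRdX  M[L3]=10
step 6: P1: store L5 := 33  ⟶  IMI  (L5)  txn=∅  M[L5]=0
step 7: P1: load  L3  ⟶  SSI  (L3)  txn=BusRd+Flush  M[L3]=19
step 8: P2: load  L3  ⟶  SSS  (L3)  txn=BusRd  M[L3]=19
step 9: P0: load  L3  ⟶  SSS  (L3)  txn=∅  M[L3]=19
step 10: P2: load  L3  ⟶  SSS  (L3)  txn=∅  M[L3]=19
step 11: P2: load  L1  ⟶  SIS  (L1)  txn=BusRd  M[L1]=60
step 12: P1: store L5 := 76  ⟶  IMI  (L5)  txn=∅  M[L5]=0
step 13: P1: load  L0  ⟶  IEI  (L0)  txn=BusRd  M[L0]=10
step 14: P1: load  L3  ⟶  SSS  (L3)  txn=∅  M[L3]=19
step 15: P1: load  L0  ⟶  IEI  (L0)  txn=∅  M[L0]=10
step 16: P2: load  L1  ⟶  SIS  (L1)  txn=∅  M[L1]=60
step 17: P2: store L5 := 90  ⟶  IIM  (L5)  txn=BusRdX+Flush  M[L5]=76
step 18: P0: load  L0  ⟶  SSI  (L0)  txn=BusRd  M[L0]=10
step 19: P1: store L3 := 36  ⟶  IMI  (L3)  txn=BusUpgr  M[L3]=19
step 20: P1: load  L2  ⟶  IMI  (L2)  txn=∅  M[L2]=70
step 21: P0: store L3 := 46  ⟶  MII  (L3)  txn=BusRdX+Flush  M[L3]=36
step 22: P1: store L3 := 96  ⟶  IMI  (L3)  txn=BusRdX+Flush  M[L3]=46
step 23: P0: store L3 := 98  ⟶  MII  (L3)  txn=BusRdX+Flush  M[L3]=96
step 24: P2: load  L4  ⟶  IIE  (L4)  txn=BusRd  M[L4]=90
step 25: P0: load  L3  ⟶  MII  (L3)  txn=∅  M[L3]=96
step 26: P2: store L3 := 73  ⟶  IIM  (L3)  txn=BusRdX+Flush  M[L3]=98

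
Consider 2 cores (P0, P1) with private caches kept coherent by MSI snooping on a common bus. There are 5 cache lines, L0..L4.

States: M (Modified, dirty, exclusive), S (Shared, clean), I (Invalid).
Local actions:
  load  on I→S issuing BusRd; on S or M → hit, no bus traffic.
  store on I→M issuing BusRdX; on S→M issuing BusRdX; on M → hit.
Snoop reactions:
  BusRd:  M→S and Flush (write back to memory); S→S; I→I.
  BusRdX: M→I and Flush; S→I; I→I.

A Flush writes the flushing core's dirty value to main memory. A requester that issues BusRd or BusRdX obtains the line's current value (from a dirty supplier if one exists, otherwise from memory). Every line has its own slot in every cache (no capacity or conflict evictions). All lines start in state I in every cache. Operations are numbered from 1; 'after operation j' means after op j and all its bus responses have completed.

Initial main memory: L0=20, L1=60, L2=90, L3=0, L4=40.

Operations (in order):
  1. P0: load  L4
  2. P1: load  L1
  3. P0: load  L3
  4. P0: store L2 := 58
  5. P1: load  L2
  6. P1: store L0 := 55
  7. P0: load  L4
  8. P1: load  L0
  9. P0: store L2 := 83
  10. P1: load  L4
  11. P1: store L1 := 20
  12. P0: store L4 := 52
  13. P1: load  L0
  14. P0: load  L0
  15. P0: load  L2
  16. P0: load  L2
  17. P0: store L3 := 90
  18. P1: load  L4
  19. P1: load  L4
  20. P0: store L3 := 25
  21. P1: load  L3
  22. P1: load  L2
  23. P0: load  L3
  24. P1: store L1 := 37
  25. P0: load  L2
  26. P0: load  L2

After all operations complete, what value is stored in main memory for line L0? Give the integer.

1. P0: load  L4  bus=[BusRd]  L4: P0=S P1=I  mem[L4]=40
2. P1: load  L1  bus=[BusRd]  L1: P0=I P1=S  mem[L1]=60
3. P0: load  L3  bus=[BusRd]  L3: P0=S P1=I  mem[L3]=0
4. P0: store L2 := 58  bus=[BusRdX]  L2: P0=M P1=I  mem[L2]=90
5. P1: load  L2  bus=[BusRd,Flush]  L2: P0=S P1=S  mem[L2]=58
6. P1: store L0 := 55  bus=[BusRdX]  L0: P0=I P1=M  mem[L0]=20
7. P0: load  L4  bus=[-]  L4: P0=S P1=I  mem[L4]=40
8. P1: load  L0  bus=[-]  L0: P0=I P1=M  mem[L0]=20
9. P0: store L2 := 83  bus=[BusRdX]  L2: P0=M P1=I  mem[L2]=58
10. P1: load  L4  bus=[BusRd]  L4: P0=S P1=S  mem[L4]=40
11. P1: store L1 := 20  bus=[BusRdX]  L1: P0=I P1=M  mem[L1]=60
12. P0: store L4 := 52  bus=[BusRdX]  L4: P0=M P1=I  mem[L4]=40
13. P1: load  L0  bus=[-]  L0: P0=I P1=M  mem[L0]=20
14. P0: load  L0  bus=[BusRd,Flush]  L0: P0=S P1=S  mem[L0]=55
15. P0: load  L2  bus=[-]  L2: P0=M P1=I  mem[L2]=58
16. P0: load  L2  bus=[-]  L2: P0=M P1=I  mem[L2]=58
17. P0: store L3 := 90  bus=[BusRdX]  L3: P0=M P1=I  mem[L3]=0
18. P1: load  L4  bus=[BusRd,Flush]  L4: P0=S P1=S  mem[L4]=52
19. P1: load  L4  bus=[-]  L4: P0=S P1=S  mem[L4]=52
20. P0: store L3 := 25  bus=[-]  L3: P0=M P1=I  mem[L3]=0
21. P1: load  L3  bus=[BusRd,Flush]  L3: P0=S P1=S  mem[L3]=25
22. P1: load  L2  bus=[BusRd,Flush]  L2: P0=S P1=S  mem[L2]=83
23. P0: load  L3  bus=[-]  L3: P0=S P1=S  mem[L3]=25
24. P1: store L1 := 37  bus=[-]  L1: P0=I P1=M  mem[L1]=60
25. P0: load  L2  bus=[-]  L2: P0=S P1=S  mem[L2]=83
26. P0: load  L2  bus=[-]  L2: P0=S P1=S  mem[L2]=83

memory[L0] = 55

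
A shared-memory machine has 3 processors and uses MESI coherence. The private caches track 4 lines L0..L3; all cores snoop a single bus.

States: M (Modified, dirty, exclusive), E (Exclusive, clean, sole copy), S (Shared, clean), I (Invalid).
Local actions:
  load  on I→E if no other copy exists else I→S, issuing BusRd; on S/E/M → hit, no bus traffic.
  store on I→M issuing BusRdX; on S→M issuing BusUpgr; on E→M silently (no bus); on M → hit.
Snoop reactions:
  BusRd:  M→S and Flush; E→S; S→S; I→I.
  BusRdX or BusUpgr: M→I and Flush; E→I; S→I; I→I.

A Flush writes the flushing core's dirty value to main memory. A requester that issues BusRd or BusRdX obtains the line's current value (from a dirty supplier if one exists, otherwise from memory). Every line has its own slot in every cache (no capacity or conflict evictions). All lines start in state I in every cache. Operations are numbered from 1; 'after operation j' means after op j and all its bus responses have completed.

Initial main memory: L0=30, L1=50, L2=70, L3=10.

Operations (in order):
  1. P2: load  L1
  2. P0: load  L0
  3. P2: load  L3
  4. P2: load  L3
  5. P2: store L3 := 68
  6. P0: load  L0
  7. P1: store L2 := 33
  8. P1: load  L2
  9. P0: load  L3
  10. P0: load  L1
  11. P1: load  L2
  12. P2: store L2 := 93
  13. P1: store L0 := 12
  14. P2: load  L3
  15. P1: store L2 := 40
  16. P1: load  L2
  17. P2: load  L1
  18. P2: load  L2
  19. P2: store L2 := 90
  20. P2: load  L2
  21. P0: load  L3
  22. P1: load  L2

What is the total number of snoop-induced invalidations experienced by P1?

invalidations = 2

1. P2: load  L1  bus=[BusRd]  L1: P0=I P1=I P2=E  mem[L1]=50
2. P0: load  L0  bus=[BusRd]  L0: P0=E P1=I P2=I  mem[L0]=30
3. P2: load  L3  bus=[BusRd]  L3: P0=I P1=I P2=E  mem[L3]=10
4. P2: load  L3  bus=[-]  L3: P0=I P1=I P2=E  mem[L3]=10
5. P2: store L3 := 68  bus=[-]  L3: P0=I P1=I P2=M  mem[L3]=10
6. P0: load  L0  bus=[-]  L0: P0=E P1=I P2=I  mem[L0]=30
7. P1: store L2 := 33  bus=[BusRdX]  L2: P0=I P1=M P2=I  mem[L2]=70
8. P1: load  L2  bus=[-]  L2: P0=I P1=M P2=I  mem[L2]=70
9. P0: load  L3  bus=[BusRd,Flush]  L3: P0=S P1=I P2=S  mem[L3]=68
10. P0: load  L1  bus=[BusRd]  L1: P0=S P1=I P2=S  mem[L1]=50
11. P1: load  L2  bus=[-]  L2: P0=I P1=M P2=I  mem[L2]=70
12. P2: store L2 := 93  bus=[BusRdX,Flush]  L2: P0=I P1=I P2=M  mem[L2]=33
13. P1: store L0 := 12  bus=[BusRdX]  L0: P0=I P1=M P2=I  mem[L0]=30
14. P2: load  L3  bus=[-]  L3: P0=S P1=I P2=S  mem[L3]=68
15. P1: store L2 := 40  bus=[BusRdX,Flush]  L2: P0=I P1=M P2=I  mem[L2]=93
16. P1: load  L2  bus=[-]  L2: P0=I P1=M P2=I  mem[L2]=93
17. P2: load  L1  bus=[-]  L1: P0=S P1=I P2=S  mem[L1]=50
18. P2: load  L2  bus=[BusRd,Flush]  L2: P0=I P1=S P2=S  mem[L2]=40
19. P2: store L2 := 90  bus=[BusUpgr]  L2: P0=I P1=I P2=M  mem[L2]=40
20. P2: load  L2  bus=[-]  L2: P0=I P1=I P2=M  mem[L2]=40
21. P0: load  L3  bus=[-]  L3: P0=S P1=I P2=S  mem[L3]=68
22. P1: load  L2  bus=[BusRd,Flush]  L2: P0=I P1=S P2=S  mem[L2]=90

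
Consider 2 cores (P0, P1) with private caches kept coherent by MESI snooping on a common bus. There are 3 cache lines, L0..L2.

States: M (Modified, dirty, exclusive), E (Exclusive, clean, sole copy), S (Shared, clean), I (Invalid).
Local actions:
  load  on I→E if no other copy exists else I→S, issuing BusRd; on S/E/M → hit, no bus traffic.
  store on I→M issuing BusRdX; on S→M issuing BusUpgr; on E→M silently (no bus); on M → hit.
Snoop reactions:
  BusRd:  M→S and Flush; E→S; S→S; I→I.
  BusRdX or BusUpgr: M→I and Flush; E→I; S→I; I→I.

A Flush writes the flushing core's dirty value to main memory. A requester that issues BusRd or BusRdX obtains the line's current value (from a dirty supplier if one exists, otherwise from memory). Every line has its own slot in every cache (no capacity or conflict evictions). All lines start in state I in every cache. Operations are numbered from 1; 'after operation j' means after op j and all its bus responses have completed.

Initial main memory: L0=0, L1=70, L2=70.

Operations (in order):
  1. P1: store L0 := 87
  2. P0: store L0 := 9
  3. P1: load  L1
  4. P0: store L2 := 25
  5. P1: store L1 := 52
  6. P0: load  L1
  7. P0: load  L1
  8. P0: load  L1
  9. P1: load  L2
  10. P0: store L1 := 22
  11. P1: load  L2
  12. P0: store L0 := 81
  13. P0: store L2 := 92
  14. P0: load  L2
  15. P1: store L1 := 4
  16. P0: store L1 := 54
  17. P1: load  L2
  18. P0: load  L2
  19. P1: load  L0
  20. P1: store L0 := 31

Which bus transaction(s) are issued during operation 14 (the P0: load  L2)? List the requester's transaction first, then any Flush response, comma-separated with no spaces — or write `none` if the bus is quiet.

step 1: P1: store L0 := 87  ⟶  IM  (L0)  txn=BusRdX  M[L0]=0
step 2: P0: store L0 := 9  ⟶  MI  (L0)  txn=BusRdX+Flush  M[L0]=87
step 3: P1: load  L1  ⟶  IE  (L1)  txn=BusRd  M[L1]=70
step 4: P0: store L2 := 25  ⟶  MI  (L2)  txn=BusRdX  M[L2]=70
step 5: P1: store L1 := 52  ⟶  IM  (L1)  txn=∅  M[L1]=70
step 6: P0: load  L1  ⟶  SS  (L1)  txn=BusRd+Flush  M[L1]=52
step 7: P0: load  L1  ⟶  SS  (L1)  txn=∅  M[L1]=52
step 8: P0: load  L1  ⟶  SS  (L1)  txn=∅  M[L1]=52
step 9: P1: load  L2  ⟶  SS  (L2)  txn=BusRd+Flush  M[L2]=25
step 10: P0: store L1 := 22  ⟶  MI  (L1)  txn=BusUpgr  M[L1]=52
step 11: P1: load  L2  ⟶  SS  (L2)  txn=∅  M[L2]=25
step 12: P0: store L0 := 81  ⟶  MI  (L0)  txn=∅  M[L0]=87
step 13: P0: store L2 := 92  ⟶  MI  (L2)  txn=BusUpgr  M[L2]=25
step 14: P0: load  L2  ⟶  MI  (L2)  txn=∅  M[L2]=25
step 15: P1: store L1 := 4  ⟶  IM  (L1)  txn=BusRdX+Flush  M[L1]=22
step 16: P0: store L1 := 54  ⟶  MI  (L1)  txn=BusRdX+Flush  M[L1]=4
step 17: P1: load  L2  ⟶  SS  (L2)  txn=BusRd+Flush  M[L2]=92
step 18: P0: load  L2  ⟶  SS  (L2)  txn=∅  M[L2]=92
step 19: P1: load  L0  ⟶  SS  (L0)  txn=BusRd+Flush  M[L0]=81
step 20: P1: store L0 := 31  ⟶  IM  (L0)  txn=BusUpgr  M[L0]=81

bus = none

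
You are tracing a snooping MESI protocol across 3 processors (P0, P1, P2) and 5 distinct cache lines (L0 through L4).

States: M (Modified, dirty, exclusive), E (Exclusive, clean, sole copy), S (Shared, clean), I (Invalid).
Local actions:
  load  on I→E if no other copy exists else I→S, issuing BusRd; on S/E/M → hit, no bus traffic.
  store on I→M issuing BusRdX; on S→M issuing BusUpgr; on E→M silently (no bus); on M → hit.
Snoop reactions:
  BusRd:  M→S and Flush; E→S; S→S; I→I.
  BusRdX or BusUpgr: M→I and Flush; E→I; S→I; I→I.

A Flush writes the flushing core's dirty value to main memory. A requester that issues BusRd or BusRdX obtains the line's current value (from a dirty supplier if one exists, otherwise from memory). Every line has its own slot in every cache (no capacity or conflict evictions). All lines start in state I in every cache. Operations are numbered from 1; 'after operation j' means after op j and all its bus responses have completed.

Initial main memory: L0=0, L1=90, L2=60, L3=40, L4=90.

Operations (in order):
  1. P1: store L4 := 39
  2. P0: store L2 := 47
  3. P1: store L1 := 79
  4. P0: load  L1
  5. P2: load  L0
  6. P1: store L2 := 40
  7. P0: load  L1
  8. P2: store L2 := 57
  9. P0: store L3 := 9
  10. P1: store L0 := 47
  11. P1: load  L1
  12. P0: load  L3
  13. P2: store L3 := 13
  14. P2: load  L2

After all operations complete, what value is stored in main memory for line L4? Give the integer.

  op1 P1: store L4 := 39 → I/M/I on L4; bus BusRdX; mem=90
  op2 P0: store L2 := 47 → M/I/I on L2; bus BusRdX; mem=60
  op3 P1: store L1 := 79 → I/M/I on L1; bus BusRdX; mem=90
  op4 P0: load  L1 → S/S/I on L1; bus BusRd Flush; mem=79
  op5 P2: load  L0 → I/I/E on L0; bus BusRd; mem=0
  op6 P1: store L2 := 40 → I/M/I on L2; bus BusRdX Flush; mem=47
  op7 P0: load  L1 → S/S/I on L1; bus (none); mem=79
  op8 P2: store L2 := 57 → I/I/M on L2; bus BusRdX Flush; mem=40
  op9 P0: store L3 := 9 → M/I/I on L3; bus BusRdX; mem=40
  op10 P1: store L0 := 47 → I/M/I on L0; bus BusRdX; mem=0
  op11 P1: load  L1 → S/S/I on L1; bus (none); mem=79
  op12 P0: load  L3 → M/I/I on L3; bus (none); mem=40
  op13 P2: store L3 := 13 → I/I/M on L3; bus BusRdX Flush; mem=9
  op14 P2: load  L2 → I/I/M on L2; bus (none); mem=40

memory[L4] = 90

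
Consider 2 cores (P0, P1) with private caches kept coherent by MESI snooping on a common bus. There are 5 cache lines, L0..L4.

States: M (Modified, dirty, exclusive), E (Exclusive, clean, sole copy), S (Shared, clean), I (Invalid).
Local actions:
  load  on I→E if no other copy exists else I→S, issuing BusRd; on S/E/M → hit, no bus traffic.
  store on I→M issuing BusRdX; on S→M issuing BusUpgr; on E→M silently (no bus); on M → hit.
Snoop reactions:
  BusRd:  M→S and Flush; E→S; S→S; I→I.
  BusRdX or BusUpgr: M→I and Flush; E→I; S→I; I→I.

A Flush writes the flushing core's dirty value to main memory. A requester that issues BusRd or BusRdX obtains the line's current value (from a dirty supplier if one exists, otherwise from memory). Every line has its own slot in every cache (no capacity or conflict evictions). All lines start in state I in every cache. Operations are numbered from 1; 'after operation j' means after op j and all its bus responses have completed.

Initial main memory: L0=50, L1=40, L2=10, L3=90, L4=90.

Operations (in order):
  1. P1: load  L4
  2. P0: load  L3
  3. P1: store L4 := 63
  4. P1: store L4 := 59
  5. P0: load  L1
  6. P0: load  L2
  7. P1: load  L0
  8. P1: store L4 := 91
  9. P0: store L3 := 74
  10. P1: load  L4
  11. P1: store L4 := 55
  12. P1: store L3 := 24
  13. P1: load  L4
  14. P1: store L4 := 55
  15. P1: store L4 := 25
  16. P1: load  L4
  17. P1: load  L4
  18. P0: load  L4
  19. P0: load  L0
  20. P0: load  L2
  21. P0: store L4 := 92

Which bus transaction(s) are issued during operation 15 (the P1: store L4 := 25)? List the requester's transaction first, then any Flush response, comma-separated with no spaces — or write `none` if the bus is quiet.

[1] P1: load  L4 | P0:I, P1:E(90) | bus: BusRd
[2] P0: load  L3 | P0:E(90), P1:I | bus: BusRd
[3] P1: store L4 := 63 | P0:I, P1:M(63) | bus: none
[4] P1: store L4 := 59 | P0:I, P1:M(59) | bus: none
[5] P0: load  L1 | P0:E(40), P1:I | bus: BusRd
[6] P0: load  L2 | P0:E(10), P1:I | bus: BusRd
[7] P1: load  L0 | P0:I, P1:E(50) | bus: BusRd
[8] P1: store L4 := 91 | P0:I, P1:M(91) | bus: none
[9] P0: store L3 := 74 | P0:M(74), P1:I | bus: none
[10] P1: load  L4 | P0:I, P1:M(91) | bus: none
[11] P1: store L4 := 55 | P0:I, P1:M(55) | bus: none
[12] P1: store L3 := 24 | P0:I, P1:M(24) | bus: BusRdX,Flush
[13] P1: load  L4 | P0:I, P1:M(55) | bus: none
[14] P1: store L4 := 55 | P0:I, P1:M(55) | bus: none
[15] P1: store L4 := 25 | P0:I, P1:M(25) | bus: none
[16] P1: load  L4 | P0:I, P1:M(25) | bus: none
[17] P1: load  L4 | P0:I, P1:M(25) | bus: none
[18] P0: load  L4 | P0:S(25), P1:S(25) | bus: BusRd,Flush
[19] P0: load  L0 | P0:S(50), P1:S(50) | bus: BusRd
[20] P0: load  L2 | P0:E(10), P1:I | bus: none
[21] P0: store L4 := 92 | P0:M(92), P1:I | bus: BusUpgr

bus = none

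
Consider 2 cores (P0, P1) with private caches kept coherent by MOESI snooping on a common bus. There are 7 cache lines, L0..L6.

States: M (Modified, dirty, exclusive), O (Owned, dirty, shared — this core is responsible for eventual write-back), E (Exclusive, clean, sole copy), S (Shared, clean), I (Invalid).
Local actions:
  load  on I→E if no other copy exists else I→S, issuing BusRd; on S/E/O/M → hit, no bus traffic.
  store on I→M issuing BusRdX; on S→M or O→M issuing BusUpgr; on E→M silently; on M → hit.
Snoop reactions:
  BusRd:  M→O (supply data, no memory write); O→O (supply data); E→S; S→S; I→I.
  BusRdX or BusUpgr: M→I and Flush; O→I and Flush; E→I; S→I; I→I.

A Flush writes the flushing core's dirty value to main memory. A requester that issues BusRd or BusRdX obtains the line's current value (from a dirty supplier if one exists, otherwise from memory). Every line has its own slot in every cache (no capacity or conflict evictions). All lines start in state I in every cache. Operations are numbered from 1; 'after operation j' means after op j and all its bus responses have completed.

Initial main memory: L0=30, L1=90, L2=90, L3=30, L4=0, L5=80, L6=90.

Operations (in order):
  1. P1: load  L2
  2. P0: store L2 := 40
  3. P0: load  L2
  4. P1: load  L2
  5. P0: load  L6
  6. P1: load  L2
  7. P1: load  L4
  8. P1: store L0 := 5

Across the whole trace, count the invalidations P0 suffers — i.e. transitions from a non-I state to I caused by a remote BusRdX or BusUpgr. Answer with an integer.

  op1 P1: load  L2 → I/E on L2; bus BusRd; mem=90
  op2 P0: store L2 := 40 → M/I on L2; bus BusRdX; mem=90
  op3 P0: load  L2 → M/I on L2; bus (none); mem=90
  op4 P1: load  L2 → O/S on L2; bus BusRd; mem=90
  op5 P0: load  L6 → E/I on L6; bus BusRd; mem=90
  op6 P1: load  L2 → O/S on L2; bus (none); mem=90
  op7 P1: load  L4 → I/E on L4; bus BusRd; mem=0
  op8 P1: store L0 := 5 → I/M on L0; bus BusRdX; mem=30

invalidations = 0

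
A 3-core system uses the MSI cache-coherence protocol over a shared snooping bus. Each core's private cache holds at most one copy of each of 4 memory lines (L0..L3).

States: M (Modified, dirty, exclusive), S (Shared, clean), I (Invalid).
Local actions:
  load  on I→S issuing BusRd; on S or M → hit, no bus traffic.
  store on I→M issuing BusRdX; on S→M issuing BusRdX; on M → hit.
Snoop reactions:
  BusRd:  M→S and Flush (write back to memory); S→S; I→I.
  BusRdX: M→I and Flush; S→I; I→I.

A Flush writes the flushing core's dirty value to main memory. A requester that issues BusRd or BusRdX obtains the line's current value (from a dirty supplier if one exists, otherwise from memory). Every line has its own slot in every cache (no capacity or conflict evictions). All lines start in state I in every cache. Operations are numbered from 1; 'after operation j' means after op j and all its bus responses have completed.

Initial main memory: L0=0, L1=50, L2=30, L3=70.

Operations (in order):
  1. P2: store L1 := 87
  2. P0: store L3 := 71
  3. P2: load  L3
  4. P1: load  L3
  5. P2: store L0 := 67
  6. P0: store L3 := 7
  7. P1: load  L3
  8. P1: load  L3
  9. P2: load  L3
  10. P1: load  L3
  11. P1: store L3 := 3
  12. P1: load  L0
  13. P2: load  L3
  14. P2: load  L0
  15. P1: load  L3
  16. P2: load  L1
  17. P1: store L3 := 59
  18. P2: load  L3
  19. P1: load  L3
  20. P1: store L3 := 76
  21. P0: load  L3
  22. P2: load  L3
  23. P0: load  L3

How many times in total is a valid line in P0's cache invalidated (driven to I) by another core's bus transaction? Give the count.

invalidations = 1

1. P2: store L1 := 87  bus=[BusRdX]  L1: P0=I P1=I P2=M  mem[L1]=50
2. P0: store L3 := 71  bus=[BusRdX]  L3: P0=M P1=I P2=I  mem[L3]=70
3. P2: load  L3  bus=[BusRd,Flush]  L3: P0=S P1=I P2=S  mem[L3]=71
4. P1: load  L3  bus=[BusRd]  L3: P0=S P1=S P2=S  mem[L3]=71
5. P2: store L0 := 67  bus=[BusRdX]  L0: P0=I P1=I P2=M  mem[L0]=0
6. P0: store L3 := 7  bus=[BusRdX]  L3: P0=M P1=I P2=I  mem[L3]=71
7. P1: load  L3  bus=[BusRd,Flush]  L3: P0=S P1=S P2=I  mem[L3]=7
8. P1: load  L3  bus=[-]  L3: P0=S P1=S P2=I  mem[L3]=7
9. P2: load  L3  bus=[BusRd]  L3: P0=S P1=S P2=S  mem[L3]=7
10. P1: load  L3  bus=[-]  L3: P0=S P1=S P2=S  mem[L3]=7
11. P1: store L3 := 3  bus=[BusRdX]  L3: P0=I P1=M P2=I  mem[L3]=7
12. P1: load  L0  bus=[BusRd,Flush]  L0: P0=I P1=S P2=S  mem[L0]=67
13. P2: load  L3  bus=[BusRd,Flush]  L3: P0=I P1=S P2=S  mem[L3]=3
14. P2: load  L0  bus=[-]  L0: P0=I P1=S P2=S  mem[L0]=67
15. P1: load  L3  bus=[-]  L3: P0=I P1=S P2=S  mem[L3]=3
16. P2: load  L1  bus=[-]  L1: P0=I P1=I P2=M  mem[L1]=50
17. P1: store L3 := 59  bus=[BusRdX]  L3: P0=I P1=M P2=I  mem[L3]=3
18. P2: load  L3  bus=[BusRd,Flush]  L3: P0=I P1=S P2=S  mem[L3]=59
19. P1: load  L3  bus=[-]  L3: P0=I P1=S P2=S  mem[L3]=59
20. P1: store L3 := 76  bus=[BusRdX]  L3: P0=I P1=M P2=I  mem[L3]=59
21. P0: load  L3  bus=[BusRd,Flush]  L3: P0=S P1=S P2=I  mem[L3]=76
22. P2: load  L3  bus=[BusRd]  L3: P0=S P1=S P2=S  mem[L3]=76
23. P0: load  L3  bus=[-]  L3: P0=S P1=S P2=S  mem[L3]=76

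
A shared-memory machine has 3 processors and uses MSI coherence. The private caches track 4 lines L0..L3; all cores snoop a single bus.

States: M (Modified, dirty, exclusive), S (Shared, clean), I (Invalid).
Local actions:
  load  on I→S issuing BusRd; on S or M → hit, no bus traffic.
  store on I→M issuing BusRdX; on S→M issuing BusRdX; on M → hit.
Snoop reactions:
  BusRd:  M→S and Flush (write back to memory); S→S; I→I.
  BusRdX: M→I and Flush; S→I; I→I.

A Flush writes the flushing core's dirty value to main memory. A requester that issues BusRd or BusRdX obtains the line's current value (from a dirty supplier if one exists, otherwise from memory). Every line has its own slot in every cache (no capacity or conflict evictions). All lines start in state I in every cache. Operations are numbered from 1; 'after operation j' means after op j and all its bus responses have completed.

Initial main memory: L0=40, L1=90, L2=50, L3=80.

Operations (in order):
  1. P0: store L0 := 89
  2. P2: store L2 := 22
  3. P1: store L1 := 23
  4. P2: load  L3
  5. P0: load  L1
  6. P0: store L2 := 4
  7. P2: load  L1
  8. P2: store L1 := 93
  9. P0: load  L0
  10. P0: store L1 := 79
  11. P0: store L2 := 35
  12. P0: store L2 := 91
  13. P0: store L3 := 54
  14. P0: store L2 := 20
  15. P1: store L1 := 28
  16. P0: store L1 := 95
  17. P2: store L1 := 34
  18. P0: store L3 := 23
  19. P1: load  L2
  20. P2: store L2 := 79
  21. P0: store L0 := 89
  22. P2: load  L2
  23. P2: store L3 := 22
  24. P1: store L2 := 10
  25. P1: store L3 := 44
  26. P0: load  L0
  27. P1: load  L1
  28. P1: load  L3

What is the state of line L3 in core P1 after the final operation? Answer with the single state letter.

state = M

step 1: P0: store L0 := 89  ⟶  MII  (L0)  txn=BusRdX  M[L0]=40
step 2: P2: store L2 := 22  ⟶  IIM  (L2)  txn=BusRdX  M[L2]=50
step 3: P1: store L1 := 23  ⟶  IMI  (L1)  txn=BusRdX  M[L1]=90
step 4: P2: load  L3  ⟶  IIS  (L3)  txn=BusRd  M[L3]=80
step 5: P0: load  L1  ⟶  SSI  (L1)  txn=BusRd+Flush  M[L1]=23
step 6: P0: store L2 := 4  ⟶  MII  (L2)  txn=BusRdX+Flush  M[L2]=22
step 7: P2: load  L1  ⟶  SSS  (L1)  txn=BusRd  M[L1]=23
step 8: P2: store L1 := 93  ⟶  IIM  (L1)  txn=BusRdX  M[L1]=23
step 9: P0: load  L0  ⟶  MII  (L0)  txn=∅  M[L0]=40
step 10: P0: store L1 := 79  ⟶  MII  (L1)  txn=BusRdX+Flush  M[L1]=93
step 11: P0: store L2 := 35  ⟶  MII  (L2)  txn=∅  M[L2]=22
step 12: P0: store L2 := 91  ⟶  MII  (L2)  txn=∅  M[L2]=22
step 13: P0: store L3 := 54  ⟶  MII  (L3)  txn=BusRdX  M[L3]=80
step 14: P0: store L2 := 20  ⟶  MII  (L2)  txn=∅  M[L2]=22
step 15: P1: store L1 := 28  ⟶  IMI  (L1)  txn=BusRdX+Flush  M[L1]=79
step 16: P0: store L1 := 95  ⟶  MII  (L1)  txn=BusRdX+Flush  M[L1]=28
step 17: P2: store L1 := 34  ⟶  IIM  (L1)  txn=BusRdX+Flush  M[L1]=95
step 18: P0: store L3 := 23  ⟶  MII  (L3)  txn=∅  M[L3]=80
step 19: P1: load  L2  ⟶  SSI  (L2)  txn=BusRd+Flush  M[L2]=20
step 20: P2: store L2 := 79  ⟶  IIM  (L2)  txn=BusRdX  M[L2]=20
step 21: P0: store L0 := 89  ⟶  MII  (L0)  txn=∅  M[L0]=40
step 22: P2: load  L2  ⟶  IIM  (L2)  txn=∅  M[L2]=20
step 23: P2: store L3 := 22  ⟶  IIM  (L3)  txn=BusRdX+Flush  M[L3]=23
step 24: P1: store L2 := 10  ⟶  IMI  (L2)  txn=BusRdX+Flush  M[L2]=79
step 25: P1: store L3 := 44  ⟶  IMI  (L3)  txn=BusRdX+Flush  M[L3]=22
step 26: P0: load  L0  ⟶  MII  (L0)  txn=∅  M[L0]=40
step 27: P1: load  L1  ⟶  ISS  (L1)  txn=BusRd+Flush  M[L1]=34
step 28: P1: load  L3  ⟶  IMI  (L3)  txn=∅  M[L3]=22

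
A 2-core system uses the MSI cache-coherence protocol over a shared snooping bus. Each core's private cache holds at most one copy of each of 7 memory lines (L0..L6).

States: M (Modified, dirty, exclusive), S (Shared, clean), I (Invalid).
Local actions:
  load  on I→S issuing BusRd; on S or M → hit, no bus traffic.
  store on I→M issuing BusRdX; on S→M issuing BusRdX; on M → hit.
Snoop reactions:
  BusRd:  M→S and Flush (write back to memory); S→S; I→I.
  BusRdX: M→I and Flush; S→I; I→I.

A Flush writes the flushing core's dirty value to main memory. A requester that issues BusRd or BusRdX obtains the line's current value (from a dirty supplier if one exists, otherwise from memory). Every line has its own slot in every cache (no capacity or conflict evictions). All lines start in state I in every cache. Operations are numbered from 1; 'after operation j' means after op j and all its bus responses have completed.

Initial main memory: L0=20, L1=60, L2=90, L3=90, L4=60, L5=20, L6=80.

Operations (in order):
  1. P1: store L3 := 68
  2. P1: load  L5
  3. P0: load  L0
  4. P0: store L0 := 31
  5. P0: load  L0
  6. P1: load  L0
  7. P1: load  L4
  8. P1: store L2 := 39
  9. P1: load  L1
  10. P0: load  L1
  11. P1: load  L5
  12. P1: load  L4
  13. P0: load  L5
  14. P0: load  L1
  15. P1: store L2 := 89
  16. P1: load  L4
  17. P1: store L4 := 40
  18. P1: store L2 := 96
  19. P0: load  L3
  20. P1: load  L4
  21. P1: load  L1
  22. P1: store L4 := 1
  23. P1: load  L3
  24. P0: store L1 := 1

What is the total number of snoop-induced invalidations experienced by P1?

invalidations = 1

step 1: P1: store L3 := 68  ⟶  IM  (L3)  txn=BusRdX  M[L3]=90
step 2: P1: load  L5  ⟶  IS  (L5)  txn=BusRd  M[L5]=20
step 3: P0: load  L0  ⟶  SI  (L0)  txn=BusRd  M[L0]=20
step 4: P0: store L0 := 31  ⟶  MI  (L0)  txn=BusRdX  M[L0]=20
step 5: P0: load  L0  ⟶  MI  (L0)  txn=∅  M[L0]=20
step 6: P1: load  L0  ⟶  SS  (L0)  txn=BusRd+Flush  M[L0]=31
step 7: P1: load  L4  ⟶  IS  (L4)  txn=BusRd  M[L4]=60
step 8: P1: store L2 := 39  ⟶  IM  (L2)  txn=BusRdX  M[L2]=90
step 9: P1: load  L1  ⟶  IS  (L1)  txn=BusRd  M[L1]=60
step 10: P0: load  L1  ⟶  SS  (L1)  txn=BusRd  M[L1]=60
step 11: P1: load  L5  ⟶  IS  (L5)  txn=∅  M[L5]=20
step 12: P1: load  L4  ⟶  IS  (L4)  txn=∅  M[L4]=60
step 13: P0: load  L5  ⟶  SS  (L5)  txn=BusRd  M[L5]=20
step 14: P0: load  L1  ⟶  SS  (L1)  txn=∅  M[L1]=60
step 15: P1: store L2 := 89  ⟶  IM  (L2)  txn=∅  M[L2]=90
step 16: P1: load  L4  ⟶  IS  (L4)  txn=∅  M[L4]=60
step 17: P1: store L4 := 40  ⟶  IM  (L4)  txn=BusRdX  M[L4]=60
step 18: P1: store L2 := 96  ⟶  IM  (L2)  txn=∅  M[L2]=90
step 19: P0: load  L3  ⟶  SS  (L3)  txn=BusRd+Flush  M[L3]=68
step 20: P1: load  L4  ⟶  IM  (L4)  txn=∅  M[L4]=60
step 21: P1: load  L1  ⟶  SS  (L1)  txn=∅  M[L1]=60
step 22: P1: store L4 := 1  ⟶  IM  (L4)  txn=∅  M[L4]=60
step 23: P1: load  L3  ⟶  SS  (L3)  txn=∅  M[L3]=68
step 24: P0: store L1 := 1  ⟶  MI  (L1)  txn=BusRdX  M[L1]=60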